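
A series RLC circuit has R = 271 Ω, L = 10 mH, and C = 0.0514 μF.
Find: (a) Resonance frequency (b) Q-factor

Step 1 — Resonance condition Im(Z)=0 gives ω₀ = 1/√(LC).
Step 2 — ω₀ = 1/√(0.01·5.14e-08) = 4.411e+04 rad/s.
Step 3 — f₀ = ω₀/(2π) = 7020 Hz.
Step 4 — Series Q: Q = ω₀L/R = 4.411e+04·0.01/271 = 1.628.

(a) f₀ = 7020 Hz  (b) Q = 1.628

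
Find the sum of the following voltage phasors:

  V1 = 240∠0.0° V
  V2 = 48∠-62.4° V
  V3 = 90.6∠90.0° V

Step 1 — Convert each phasor to rectangular form:
  V1 = 240·(cos(0.0°) + j·sin(0.0°)) = 240 V
  V2 = 48·(cos(-62.4°) + j·sin(-62.4°)) = 22.24 - j42.54 V
  V3 = 90.6·(cos(90.0°) + j·sin(90.0°)) = 0 + j90.6 V
Step 2 — Sum components: V_total = 262.2 + j48.06 V.
Step 3 — Convert to polar: |V_total| = 266.6 V, ∠V_total = 10.4°.

V_total = 266.6∠10.4° V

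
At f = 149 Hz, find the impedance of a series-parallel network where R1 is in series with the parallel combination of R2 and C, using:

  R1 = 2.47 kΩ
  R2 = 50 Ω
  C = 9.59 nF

Step 1 — Angular frequency: ω = 2π·f = 2π·149 = 936.2 rad/s.
Step 2 — Component impedances:
  R1: Z = R = 2470 Ω
  R2: Z = R = 50 Ω
  C: Z = 1/(jωC) = -j/(ω·C) = 0 - j1.114e+05 Ω
Step 3 — Parallel branch: R2 || C = 1/(1/R2 + 1/C) = 50 - j0.02245 Ω.
Step 4 — Series with R1: Z_total = R1 + (R2 || C) = 2520 - j0.02245 Ω = 2520∠-0.0° Ω.

Z = 2520 - j0.02245 Ω = 2520∠-0.0° Ω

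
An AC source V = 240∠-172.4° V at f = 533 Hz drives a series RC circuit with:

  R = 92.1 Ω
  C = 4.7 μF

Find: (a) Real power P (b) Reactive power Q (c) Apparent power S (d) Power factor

Step 1 — Angular frequency: ω = 2π·f = 2π·533 = 3349 rad/s.
Step 2 — Component impedances:
  R: Z = R = 92.1 Ω
  C: Z = 1/(jωC) = -j/(ω·C) = 0 - j63.53 Ω
Step 3 — Series combination: Z_total = R + C = 92.1 - j63.53 Ω = 111.9∠-34.6° Ω.
Step 4 — Source phasor: V = 240∠-172.4° V = -237.9 - j31.74 V.
Step 5 — Current: I = V / Z = -1.589 - j1.441 A = 2.145∠-137.8° A.
Step 6 — Complex power: S = V·I* = 423.8 - j292.3 VA.
Step 7 — Real power: P = Re(S) = 423.8 W.
Step 8 — Reactive power: Q = Im(S) = -292.3 VAR.
Step 9 — Apparent power: |S| = 514.8 VA.
Step 10 — Power factor: PF = P/|S| = 0.8231 (leading).

(a) P = 423.8 W  (b) Q = -292.3 VAR  (c) S = 514.8 VA  (d) PF = 0.8231 (leading)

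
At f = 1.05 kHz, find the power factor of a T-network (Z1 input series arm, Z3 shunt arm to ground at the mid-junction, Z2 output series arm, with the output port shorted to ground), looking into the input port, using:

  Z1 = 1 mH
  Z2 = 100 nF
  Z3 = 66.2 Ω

Step 1 — Angular frequency: ω = 2π·f = 2π·1050 = 6597 rad/s.
Step 2 — Component impedances:
  Z1: Z = jωL = j·6597·0.001 = 0 + j6.597 Ω
  Z2: Z = 1/(jωC) = -j/(ω·C) = 0 - j1516 Ω
  Z3: Z = R = 66.2 Ω
Step 3 — With the output port shorted to ground, the output series arm Z2 runs from the junction to ground; the shunt arm Z3 also runs from the junction to ground. They appear in parallel: Z3 || Z2 = 66.07 - j2.886 Ω.
Step 4 — Series with input arm Z1: Z_in = Z1 + (Z3 || Z2) = 66.07 + j3.712 Ω = 66.18∠3.2° Ω.
Step 5 — Power factor: PF = cos(φ) = Re(Z)/|Z| = 66.074/66.178 = 0.9984.
Step 6 — Type: Im(Z) = 3.712 ⇒ lagging (phase φ = 3.2°).

PF = 0.9984 (lagging, φ = 3.2°)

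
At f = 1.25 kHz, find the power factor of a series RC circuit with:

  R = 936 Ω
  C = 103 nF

Step 1 — Angular frequency: ω = 2π·f = 2π·1250 = 7854 rad/s.
Step 2 — Component impedances:
  R: Z = R = 936 Ω
  C: Z = 1/(jωC) = -j/(ω·C) = 0 - j1236 Ω
Step 3 — Series combination: Z_total = R + C = 936 - j1236 Ω = 1551∠-52.9° Ω.
Step 4 — Power factor: PF = cos(φ) = Re(Z)/|Z| = 936/1550.5 = 0.6037.
Step 5 — Type: Im(Z) = -1236 ⇒ leading (phase φ = -52.9°).

PF = 0.6037 (leading, φ = -52.9°)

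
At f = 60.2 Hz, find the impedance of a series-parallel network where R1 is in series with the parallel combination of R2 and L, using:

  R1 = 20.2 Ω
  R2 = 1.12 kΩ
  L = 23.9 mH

Step 1 — Angular frequency: ω = 2π·f = 2π·60.2 = 378.2 rad/s.
Step 2 — Component impedances:
  R1: Z = R = 20.2 Ω
  R2: Z = R = 1120 Ω
  L: Z = jωL = j·378.2·0.0239 = 0 + j9.04 Ω
Step 3 — Parallel branch: R2 || L = 1/(1/R2 + 1/L) = 0.07296 + j9.04 Ω.
Step 4 — Series with R1: Z_total = R1 + (R2 || L) = 20.27 + j9.04 Ω = 22.2∠24.0° Ω.

Z = 20.27 + j9.04 Ω = 22.2∠24.0° Ω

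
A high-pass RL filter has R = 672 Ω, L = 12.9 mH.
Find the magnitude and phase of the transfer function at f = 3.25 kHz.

Step 1 — Angular frequency: ω = 2π·3250 = 2.042e+04 rad/s.
Step 2 — Transfer function: H(jω) = jωL/(R + jωL).
Step 3 — Numerator jωL = j·263.4; denominator R + jωL = 672 + j263.4.
Step 4 — H = 0.1332 + j0.3398.
Step 5 — Magnitude: |H| = 0.365 (-8.8 dB); phase: φ = 68.6°.

|H| = 0.365 (-8.8 dB), φ = 68.6°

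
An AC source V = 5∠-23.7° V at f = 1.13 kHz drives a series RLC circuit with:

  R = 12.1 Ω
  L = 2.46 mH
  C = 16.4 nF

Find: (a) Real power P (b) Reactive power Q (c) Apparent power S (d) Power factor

Step 1 — Angular frequency: ω = 2π·f = 2π·1130 = 7100 rad/s.
Step 2 — Component impedances:
  R: Z = R = 12.1 Ω
  L: Z = jωL = j·7100·0.00246 = 0 + j17.47 Ω
  C: Z = 1/(jωC) = -j/(ω·C) = 0 - j8588 Ω
Step 3 — Series combination: Z_total = R + L + C = 12.1 - j8571 Ω = 8571∠-89.9° Ω.
Step 4 — Source phasor: V = 5∠-23.7° V = 4.578 - j2.01 V.
Step 5 — Current: I = V / Z = 0.0002352 + j0.0005339 A = 0.0005834∠66.2° A.
Step 6 — Complex power: S = V·I* = 4.118e-06 - j0.002917 VA.
Step 7 — Real power: P = Re(S) = 4.118e-06 W.
Step 8 — Reactive power: Q = Im(S) = -0.002917 VAR.
Step 9 — Apparent power: |S| = 0.002917 VA.
Step 10 — Power factor: PF = P/|S| = 0.001412 (leading).

(a) P = 4.118e-06 W  (b) Q = -0.002917 VAR  (c) S = 0.002917 VA  (d) PF = 0.001412 (leading)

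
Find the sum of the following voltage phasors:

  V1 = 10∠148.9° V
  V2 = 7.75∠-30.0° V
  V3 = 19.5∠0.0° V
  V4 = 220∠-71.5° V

Step 1 — Convert each phasor to rectangular form:
  V1 = 10·(cos(148.9°) + j·sin(148.9°)) = -8.563 + j5.165 V
  V2 = 7.75·(cos(-30.0°) + j·sin(-30.0°)) = 6.712 - j3.875 V
  V3 = 19.5·(cos(0.0°) + j·sin(0.0°)) = 19.5 V
  V4 = 220·(cos(-71.5°) + j·sin(-71.5°)) = 69.81 - j208.6 V
Step 2 — Sum components: V_total = 87.46 - j207.3 V.
Step 3 — Convert to polar: |V_total| = 225 V, ∠V_total = -67.1°.

V_total = 225∠-67.1° V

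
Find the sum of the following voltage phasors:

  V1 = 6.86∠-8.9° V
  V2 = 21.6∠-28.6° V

Step 1 — Convert each phasor to rectangular form:
  V1 = 6.86·(cos(-8.9°) + j·sin(-8.9°)) = 6.777 - j1.061 V
  V2 = 21.6·(cos(-28.6°) + j·sin(-28.6°)) = 18.96 - j10.34 V
Step 2 — Sum components: V_total = 25.74 - j11.4 V.
Step 3 — Convert to polar: |V_total| = 28.15 V, ∠V_total = -23.9°.

V_total = 28.15∠-23.9° V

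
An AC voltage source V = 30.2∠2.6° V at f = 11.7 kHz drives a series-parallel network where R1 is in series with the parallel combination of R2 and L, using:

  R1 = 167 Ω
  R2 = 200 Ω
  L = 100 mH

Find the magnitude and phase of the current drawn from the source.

Step 1 — Angular frequency: ω = 2π·f = 2π·1.17e+04 = 7.351e+04 rad/s.
Step 2 — Component impedances:
  R1: Z = R = 167 Ω
  R2: Z = R = 200 Ω
  L: Z = jωL = j·7.351e+04·0.1 = 0 + j7351 Ω
Step 3 — Parallel branch: R2 || L = 1/(1/R2 + 1/L) = 199.9 + j5.437 Ω.
Step 4 — Series with R1: Z_total = R1 + (R2 || L) = 366.9 + j5.437 Ω = 366.9∠0.8° Ω.
Step 5 — Source phasor: V = 30.2∠2.6° V = 30.17 + j1.37 V.
Step 6 — Ohm's law: I = V / Z_total = (30.17 + j1.37) / (366.9 + j5.437) = 0.08227 + j0.002515 A.
Step 7 — Convert to polar: |I| = 0.08231 A, ∠I = 1.8°.

I = 0.08231∠1.8° A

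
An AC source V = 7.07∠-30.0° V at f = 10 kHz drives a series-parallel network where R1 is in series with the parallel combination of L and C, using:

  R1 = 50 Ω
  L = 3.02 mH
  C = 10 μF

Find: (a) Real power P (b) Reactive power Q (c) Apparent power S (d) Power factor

Step 1 — Angular frequency: ω = 2π·f = 2π·1e+04 = 6.283e+04 rad/s.
Step 2 — Component impedances:
  R1: Z = R = 50 Ω
  L: Z = jωL = j·6.283e+04·0.00302 = 0 + j189.8 Ω
  C: Z = 1/(jωC) = -j/(ω·C) = 0 - j1.592 Ω
Step 3 — Parallel branch: L || C = 1/(1/L + 1/C) = 0 - j1.605 Ω.
Step 4 — Series with R1: Z_total = R1 + (L || C) = 50 - j1.605 Ω = 50.03∠-1.8° Ω.
Step 5 — Source phasor: V = 7.07∠-30.0° V = 6.123 - j3.535 V.
Step 6 — Current: I = V / Z = 0.1246 - j0.0667 A = 0.1413∠-28.2° A.
Step 7 — Complex power: S = V·I* = 0.9987 - j0.03206 VA.
Step 8 — Real power: P = Re(S) = 0.9987 W.
Step 9 — Reactive power: Q = Im(S) = -0.03206 VAR.
Step 10 — Apparent power: |S| = 0.9992 VA.
Step 11 — Power factor: PF = P/|S| = 0.9995 (leading).

(a) P = 0.9987 W  (b) Q = -0.03206 VAR  (c) S = 0.9992 VA  (d) PF = 0.9995 (leading)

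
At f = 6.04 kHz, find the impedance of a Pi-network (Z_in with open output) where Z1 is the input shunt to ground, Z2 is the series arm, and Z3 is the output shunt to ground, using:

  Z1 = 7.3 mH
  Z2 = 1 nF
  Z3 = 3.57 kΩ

Step 1 — Angular frequency: ω = 2π·f = 2π·6040 = 3.795e+04 rad/s.
Step 2 — Component impedances:
  Z1: Z = jωL = j·3.795e+04·0.0073 = 0 + j277 Ω
  Z2: Z = 1/(jωC) = -j/(ω·C) = 0 - j2.635e+04 Ω
  Z3: Z = R = 3570 Ω
Step 3 — With open output, the series arm Z2 and the output shunt Z3 appear in series to ground: Z2 + Z3 = 3570 - j2.635e+04 Ω.
Step 4 — Parallel with input shunt Z1: Z_in = Z1 || (Z2 + Z3) = 0.3956 + j279.9 Ω = 279.9∠89.9° Ω.

Z = 0.3956 + j279.9 Ω = 279.9∠89.9° Ω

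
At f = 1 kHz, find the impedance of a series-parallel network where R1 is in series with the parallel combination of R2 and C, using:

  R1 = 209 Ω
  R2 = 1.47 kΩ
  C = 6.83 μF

Step 1 — Angular frequency: ω = 2π·f = 2π·1000 = 6283 rad/s.
Step 2 — Component impedances:
  R1: Z = R = 209 Ω
  R2: Z = R = 1470 Ω
  C: Z = 1/(jωC) = -j/(ω·C) = 0 - j23.3 Ω
Step 3 — Parallel branch: R2 || C = 1/(1/R2 + 1/C) = 0.3693 - j23.3 Ω.
Step 4 — Series with R1: Z_total = R1 + (R2 || C) = 209.4 - j23.3 Ω = 210.7∠-6.3° Ω.

Z = 209.4 - j23.3 Ω = 210.7∠-6.3° Ω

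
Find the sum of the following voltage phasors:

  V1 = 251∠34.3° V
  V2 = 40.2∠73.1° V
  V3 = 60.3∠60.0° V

Step 1 — Convert each phasor to rectangular form:
  V1 = 251·(cos(34.3°) + j·sin(34.3°)) = 207.4 + j141.4 V
  V2 = 40.2·(cos(73.1°) + j·sin(73.1°)) = 11.69 + j38.46 V
  V3 = 60.3·(cos(60.0°) + j·sin(60.0°)) = 30.15 + j52.22 V
Step 2 — Sum components: V_total = 249.2 + j232.1 V.
Step 3 — Convert to polar: |V_total| = 340.6 V, ∠V_total = 43.0°.

V_total = 340.6∠43.0° V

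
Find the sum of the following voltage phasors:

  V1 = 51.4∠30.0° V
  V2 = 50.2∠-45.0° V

Step 1 — Convert each phasor to rectangular form:
  V1 = 51.4·(cos(30.0°) + j·sin(30.0°)) = 44.51 + j25.7 V
  V2 = 50.2·(cos(-45.0°) + j·sin(-45.0°)) = 35.5 - j35.5 V
Step 2 — Sum components: V_total = 80.01 - j9.797 V.
Step 3 — Convert to polar: |V_total| = 80.61 V, ∠V_total = -7.0°.

V_total = 80.61∠-7.0° V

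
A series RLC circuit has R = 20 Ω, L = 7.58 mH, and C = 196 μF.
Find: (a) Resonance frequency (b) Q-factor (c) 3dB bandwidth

Step 1 — Resonance condition Im(Z)=0 gives ω₀ = 1/√(LC).
Step 2 — ω₀ = 1/√(0.00758·0.000196) = 820.4 rad/s.
Step 3 — f₀ = ω₀/(2π) = 130.6 Hz.
Step 4 — Series Q: Q = ω₀L/R = 820.4·0.00758/20 = 0.3109.
Step 5 — 3dB bandwidth: Δω = ω₀/Q = 2639 rad/s; BW = Δω/(2π) = 419.9 Hz.

(a) f₀ = 130.6 Hz  (b) Q = 0.3109  (c) BW = 419.9 Hz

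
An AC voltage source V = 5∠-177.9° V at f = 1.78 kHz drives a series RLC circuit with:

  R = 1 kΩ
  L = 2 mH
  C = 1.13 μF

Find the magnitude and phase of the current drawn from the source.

Step 1 — Angular frequency: ω = 2π·f = 2π·1780 = 1.118e+04 rad/s.
Step 2 — Component impedances:
  R: Z = R = 1000 Ω
  L: Z = jωL = j·1.118e+04·0.002 = 0 + j22.37 Ω
  C: Z = 1/(jωC) = -j/(ω·C) = 0 - j79.13 Ω
Step 3 — Series combination: Z_total = R + L + C = 1000 - j56.76 Ω = 1002∠-3.2° Ω.
Step 4 — Source phasor: V = 5∠-177.9° V = -4.997 - j0.1832 V.
Step 5 — Ohm's law: I = V / Z_total = (-4.997 - j0.1832) / (1000 - j56.76) = -0.00497 - j0.0004653 A.
Step 6 — Convert to polar: |I| = 0.004992 A, ∠I = -174.7°.

I = 0.004992∠-174.7° A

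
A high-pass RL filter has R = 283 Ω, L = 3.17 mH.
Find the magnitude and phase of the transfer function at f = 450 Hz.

Step 1 — Angular frequency: ω = 2π·450 = 2827 rad/s.
Step 2 — Transfer function: H(jω) = jωL/(R + jωL).
Step 3 — Numerator jωL = j·8.963; denominator R + jωL = 283 + j8.963.
Step 4 — H = 0.001002 + j0.03164.
Step 5 — Magnitude: |H| = 0.03166 (-30.0 dB); phase: φ = 88.2°.

|H| = 0.03166 (-30.0 dB), φ = 88.2°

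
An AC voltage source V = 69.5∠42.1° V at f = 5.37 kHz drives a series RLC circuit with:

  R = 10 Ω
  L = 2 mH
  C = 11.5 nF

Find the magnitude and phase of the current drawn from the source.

Step 1 — Angular frequency: ω = 2π·f = 2π·5370 = 3.374e+04 rad/s.
Step 2 — Component impedances:
  R: Z = R = 10 Ω
  L: Z = jωL = j·3.374e+04·0.002 = 0 + j67.48 Ω
  C: Z = 1/(jωC) = -j/(ω·C) = 0 - j2577 Ω
Step 3 — Series combination: Z_total = R + L + C = 10 - j2510 Ω = 2510∠-89.8° Ω.
Step 4 — Source phasor: V = 69.5∠42.1° V = 51.57 + j46.59 V.
Step 5 — Ohm's law: I = V / Z_total = (51.57 + j46.59) / (10 - j2510) = -0.01848 + j0.02062 A.
Step 6 — Convert to polar: |I| = 0.02769 A, ∠I = 131.9°.

I = 0.02769∠131.9° A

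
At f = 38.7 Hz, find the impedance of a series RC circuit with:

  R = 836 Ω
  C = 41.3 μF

Step 1 — Angular frequency: ω = 2π·f = 2π·38.7 = 243.2 rad/s.
Step 2 — Component impedances:
  R: Z = R = 836 Ω
  C: Z = 1/(jωC) = -j/(ω·C) = 0 - j99.58 Ω
Step 3 — Series combination: Z_total = R + C = 836 - j99.58 Ω = 841.9∠-6.8° Ω.

Z = 836 - j99.58 Ω = 841.9∠-6.8° Ω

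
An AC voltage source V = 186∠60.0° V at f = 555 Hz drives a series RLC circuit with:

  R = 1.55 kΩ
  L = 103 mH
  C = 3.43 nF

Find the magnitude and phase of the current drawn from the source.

Step 1 — Angular frequency: ω = 2π·f = 2π·555 = 3487 rad/s.
Step 2 — Component impedances:
  R: Z = R = 1550 Ω
  L: Z = jωL = j·3487·0.103 = 0 + j359.2 Ω
  C: Z = 1/(jωC) = -j/(ω·C) = 0 - j8.361e+04 Ω
Step 3 — Series combination: Z_total = R + L + C = 1550 - j8.325e+04 Ω = 8.326e+04∠-88.9° Ω.
Step 4 — Source phasor: V = 186∠60.0° V = 93 + j161.1 V.
Step 5 — Ohm's law: I = V / Z_total = (93 + j161.1) / (1550 - j8.325e+04) = -0.001914 + j0.001153 A.
Step 6 — Convert to polar: |I| = 0.002234 A, ∠I = 148.9°.

I = 0.002234∠148.9° A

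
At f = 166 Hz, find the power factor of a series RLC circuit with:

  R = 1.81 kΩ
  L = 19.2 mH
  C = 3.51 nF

Step 1 — Angular frequency: ω = 2π·f = 2π·166 = 1043 rad/s.
Step 2 — Component impedances:
  R: Z = R = 1810 Ω
  L: Z = jωL = j·1043·0.0192 = 0 + j20.03 Ω
  C: Z = 1/(jωC) = -j/(ω·C) = 0 - j2.732e+05 Ω
Step 3 — Series combination: Z_total = R + L + C = 1810 - j2.731e+05 Ω = 2.731e+05∠-89.6° Ω.
Step 4 — Power factor: PF = cos(φ) = Re(Z)/|Z| = 1810/2.7314e+05 = 0.006627.
Step 5 — Type: Im(Z) = -2.731e+05 ⇒ leading (phase φ = -89.6°).

PF = 0.006627 (leading, φ = -89.6°)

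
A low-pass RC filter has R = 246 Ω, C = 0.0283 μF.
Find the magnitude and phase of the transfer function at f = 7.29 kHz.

Step 1 — Angular frequency: ω = 2π·7290 = 4.58e+04 rad/s.
Step 2 — Transfer function: H(jω) = 1/(1 + jωRC).
Step 3 — Denominator: 1 + jωRC = 1 + j·4.58e+04·246·2.83e-08 = 1 + j0.3189.
Step 4 — H = 0.9077 - j0.2894.
Step 5 — Magnitude: |H| = 0.9527 (-0.4 dB); phase: φ = -17.7°.

|H| = 0.9527 (-0.4 dB), φ = -17.7°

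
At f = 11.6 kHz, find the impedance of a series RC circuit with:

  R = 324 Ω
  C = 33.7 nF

Step 1 — Angular frequency: ω = 2π·f = 2π·1.16e+04 = 7.288e+04 rad/s.
Step 2 — Component impedances:
  R: Z = R = 324 Ω
  C: Z = 1/(jωC) = -j/(ω·C) = 0 - j407.1 Ω
Step 3 — Series combination: Z_total = R + C = 324 - j407.1 Ω = 520.3∠-51.5° Ω.

Z = 324 - j407.1 Ω = 520.3∠-51.5° Ω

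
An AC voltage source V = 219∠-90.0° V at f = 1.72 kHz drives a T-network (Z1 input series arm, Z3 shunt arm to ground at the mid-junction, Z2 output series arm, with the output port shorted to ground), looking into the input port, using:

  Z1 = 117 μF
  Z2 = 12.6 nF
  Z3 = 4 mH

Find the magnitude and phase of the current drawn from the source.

Step 1 — Angular frequency: ω = 2π·f = 2π·1720 = 1.081e+04 rad/s.
Step 2 — Component impedances:
  Z1: Z = 1/(jωC) = -j/(ω·C) = 0 - j0.7909 Ω
  Z2: Z = 1/(jωC) = -j/(ω·C) = 0 - j7344 Ω
  Z3: Z = jωL = j·1.081e+04·0.004 = 0 + j43.23 Ω
Step 3 — With the output port shorted to ground, the output series arm Z2 runs from the junction to ground; the shunt arm Z3 also runs from the junction to ground. They appear in parallel: Z3 || Z2 = 0 + j43.48 Ω.
Step 4 — Series with input arm Z1: Z_in = Z1 + (Z3 || Z2) = 0 + j42.69 Ω = 42.69∠90.0° Ω.
Step 5 — Source phasor: V = 219∠-90.0° V = 0 - j219 V.
Step 6 — Ohm's law: I = V / Z_total = (0 - j219) / (0 + j42.69) = -5.13 A.
Step 7 — Convert to polar: |I| = 5.13 A, ∠I = -180.0°.

I = 5.13∠-180.0° A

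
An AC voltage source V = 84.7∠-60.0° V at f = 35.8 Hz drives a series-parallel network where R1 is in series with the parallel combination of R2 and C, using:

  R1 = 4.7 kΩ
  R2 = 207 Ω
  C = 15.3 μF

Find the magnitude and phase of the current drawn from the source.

Step 1 — Angular frequency: ω = 2π·f = 2π·35.8 = 224.9 rad/s.
Step 2 — Component impedances:
  R1: Z = R = 4700 Ω
  R2: Z = R = 207 Ω
  C: Z = 1/(jωC) = -j/(ω·C) = 0 - j290.6 Ω
Step 3 — Parallel branch: R2 || C = 1/(1/R2 + 1/C) = 137.3 - j97.82 Ω.
Step 4 — Series with R1: Z_total = R1 + (R2 || C) = 4837 - j97.82 Ω = 4838∠-1.2° Ω.
Step 5 — Source phasor: V = 84.7∠-60.0° V = 42.35 - j73.35 V.
Step 6 — Ohm's law: I = V / Z_total = (42.35 - j73.35) / (4837 - j97.82) = 0.009058 - j0.01498 A.
Step 7 — Convert to polar: |I| = 0.01751 A, ∠I = -58.8°.

I = 0.01751∠-58.8° A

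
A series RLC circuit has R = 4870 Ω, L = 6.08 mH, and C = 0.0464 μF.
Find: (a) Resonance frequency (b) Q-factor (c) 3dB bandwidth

Step 1 — Resonance: ω₀ = 1/√(LC) = 1/√(0.00608·4.64e-08) = 5.954e+04 rad/s.
Step 2 — f₀ = ω₀/(2π) = 9476 Hz.
Step 3 — Series Q: Q = ω₀L/R = 5.954e+04·0.00608/4870 = 0.07433.
Step 4 — Bandwidth: Δω = ω₀/Q = 8.01e+05 rad/s; BW = Δω/(2π) = 1.275e+05 Hz.

(a) f₀ = 9476 Hz  (b) Q = 0.07433  (c) BW = 1.275e+05 Hz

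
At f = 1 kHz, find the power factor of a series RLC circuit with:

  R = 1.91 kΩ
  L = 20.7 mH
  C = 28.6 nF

Step 1 — Angular frequency: ω = 2π·f = 2π·1000 = 6283 rad/s.
Step 2 — Component impedances:
  R: Z = R = 1910 Ω
  L: Z = jωL = j·6283·0.0207 = 0 + j130.1 Ω
  C: Z = 1/(jωC) = -j/(ω·C) = 0 - j5565 Ω
Step 3 — Series combination: Z_total = R + L + C = 1910 - j5435 Ω = 5761∠-70.6° Ω.
Step 4 — Power factor: PF = cos(φ) = Re(Z)/|Z| = 1910/5760.7 = 0.3316.
Step 5 — Type: Im(Z) = -5435 ⇒ leading (phase φ = -70.6°).

PF = 0.3316 (leading, φ = -70.6°)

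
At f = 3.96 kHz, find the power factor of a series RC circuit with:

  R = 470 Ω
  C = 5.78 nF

Step 1 — Angular frequency: ω = 2π·f = 2π·3960 = 2.488e+04 rad/s.
Step 2 — Component impedances:
  R: Z = R = 470 Ω
  C: Z = 1/(jωC) = -j/(ω·C) = 0 - j6953 Ω
Step 3 — Series combination: Z_total = R + C = 470 - j6953 Ω = 6969∠-86.1° Ω.
Step 4 — Power factor: PF = cos(φ) = Re(Z)/|Z| = 470/6969 = 0.06744.
Step 5 — Type: Im(Z) = -6953 ⇒ leading (phase φ = -86.1°).

PF = 0.06744 (leading, φ = -86.1°)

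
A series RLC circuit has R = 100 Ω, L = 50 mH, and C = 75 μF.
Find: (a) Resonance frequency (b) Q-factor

Step 1 — Resonance condition Im(Z)=0 gives ω₀ = 1/√(LC).
Step 2 — ω₀ = 1/√(0.05·7.5e-05) = 516.4 rad/s.
Step 3 — f₀ = ω₀/(2π) = 82.19 Hz.
Step 4 — Series Q: Q = ω₀L/R = 516.4·0.05/100 = 0.2582.

(a) f₀ = 82.19 Hz  (b) Q = 0.2582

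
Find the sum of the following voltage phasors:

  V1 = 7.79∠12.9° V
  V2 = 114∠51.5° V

Step 1 — Convert each phasor to rectangular form:
  V1 = 7.79·(cos(12.9°) + j·sin(12.9°)) = 7.593 + j1.739 V
  V2 = 114·(cos(51.5°) + j·sin(51.5°)) = 70.97 + j89.22 V
Step 2 — Sum components: V_total = 78.56 + j90.96 V.
Step 3 — Convert to polar: |V_total| = 120.2 V, ∠V_total = 49.2°.

V_total = 120.2∠49.2° V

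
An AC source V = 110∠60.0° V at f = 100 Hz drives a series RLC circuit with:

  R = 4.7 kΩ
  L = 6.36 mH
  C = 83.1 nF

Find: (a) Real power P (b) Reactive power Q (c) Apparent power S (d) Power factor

Step 1 — Angular frequency: ω = 2π·f = 2π·100 = 628.3 rad/s.
Step 2 — Component impedances:
  R: Z = R = 4700 Ω
  L: Z = jωL = j·628.3·0.00636 = 0 + j3.996 Ω
  C: Z = 1/(jωC) = -j/(ω·C) = 0 - j1.915e+04 Ω
Step 3 — Series combination: Z_total = R + L + C = 4700 - j1.915e+04 Ω = 1.972e+04∠-76.2° Ω.
Step 4 — Source phasor: V = 110∠60.0° V = 55 + j95.26 V.
Step 5 — Current: I = V / Z = -0.004027 + j0.003861 A = 0.005579∠136.2° A.
Step 6 — Complex power: S = V·I* = 0.1463 - j0.596 VA.
Step 7 — Real power: P = Re(S) = 0.1463 W.
Step 8 — Reactive power: Q = Im(S) = -0.596 VAR.
Step 9 — Apparent power: |S| = 0.6137 VA.
Step 10 — Power factor: PF = P/|S| = 0.2384 (leading).

(a) P = 0.1463 W  (b) Q = -0.596 VAR  (c) S = 0.6137 VA  (d) PF = 0.2384 (leading)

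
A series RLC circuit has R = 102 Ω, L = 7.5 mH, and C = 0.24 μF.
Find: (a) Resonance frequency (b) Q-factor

Step 1 — Resonance condition Im(Z)=0 gives ω₀ = 1/√(LC).
Step 2 — ω₀ = 1/√(0.0075·2.4e-07) = 2.357e+04 rad/s.
Step 3 — f₀ = ω₀/(2π) = 3751 Hz.
Step 4 — Series Q: Q = ω₀L/R = 2.357e+04·0.0075/102 = 1.733.

(a) f₀ = 3751 Hz  (b) Q = 1.733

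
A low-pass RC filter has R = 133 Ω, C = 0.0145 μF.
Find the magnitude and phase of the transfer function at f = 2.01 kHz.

Step 1 — Angular frequency: ω = 2π·2010 = 1.263e+04 rad/s.
Step 2 — Transfer function: H(jω) = 1/(1 + jωRC).
Step 3 — Denominator: 1 + jωRC = 1 + j·1.263e+04·133·1.45e-08 = 1 + j0.02436.
Step 4 — H = 0.9994 - j0.02434.
Step 5 — Magnitude: |H| = 0.9997 (-0.0 dB); phase: φ = -1.4°.

|H| = 0.9997 (-0.0 dB), φ = -1.4°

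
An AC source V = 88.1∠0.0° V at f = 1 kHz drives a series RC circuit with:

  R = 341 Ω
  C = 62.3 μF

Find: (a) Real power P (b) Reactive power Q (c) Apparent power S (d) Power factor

Step 1 — Angular frequency: ω = 2π·f = 2π·1000 = 6283 rad/s.
Step 2 — Component impedances:
  R: Z = R = 341 Ω
  C: Z = 1/(jωC) = -j/(ω·C) = 0 - j2.555 Ω
Step 3 — Series combination: Z_total = R + C = 341 - j2.555 Ω = 341∠-0.4° Ω.
Step 4 — Source phasor: V = 88.1∠0.0° V = 88.1 V.
Step 5 — Current: I = V / Z = 0.2583 + j0.001935 A = 0.2584∠0.4° A.
Step 6 — Complex power: S = V·I* = 22.76 - j0.1705 VA.
Step 7 — Real power: P = Re(S) = 22.76 W.
Step 8 — Reactive power: Q = Im(S) = -0.1705 VAR.
Step 9 — Apparent power: |S| = 22.76 VA.
Step 10 — Power factor: PF = P/|S| = 1 (leading).

(a) P = 22.76 W  (b) Q = -0.1705 VAR  (c) S = 22.76 VA  (d) PF = 1 (leading)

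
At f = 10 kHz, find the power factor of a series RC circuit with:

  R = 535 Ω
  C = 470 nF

Step 1 — Angular frequency: ω = 2π·f = 2π·1e+04 = 6.283e+04 rad/s.
Step 2 — Component impedances:
  R: Z = R = 535 Ω
  C: Z = 1/(jωC) = -j/(ω·C) = 0 - j33.86 Ω
Step 3 — Series combination: Z_total = R + C = 535 - j33.86 Ω = 536.1∠-3.6° Ω.
Step 4 — Power factor: PF = cos(φ) = Re(Z)/|Z| = 535/536.07 = 0.998.
Step 5 — Type: Im(Z) = -33.86 ⇒ leading (phase φ = -3.6°).

PF = 0.998 (leading, φ = -3.6°)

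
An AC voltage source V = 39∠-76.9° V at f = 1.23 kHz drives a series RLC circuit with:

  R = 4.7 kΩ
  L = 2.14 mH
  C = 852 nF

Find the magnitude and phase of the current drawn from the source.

Step 1 — Angular frequency: ω = 2π·f = 2π·1230 = 7728 rad/s.
Step 2 — Component impedances:
  R: Z = R = 4700 Ω
  L: Z = jωL = j·7728·0.00214 = 0 + j16.54 Ω
  C: Z = 1/(jωC) = -j/(ω·C) = 0 - j151.9 Ω
Step 3 — Series combination: Z_total = R + L + C = 4700 - j135.3 Ω = 4702∠-1.6° Ω.
Step 4 — Source phasor: V = 39∠-76.9° V = 8.839 - j37.99 V.
Step 5 — Ohm's law: I = V / Z_total = (8.839 - j37.99) / (4700 - j135.3) = 0.002112 - j0.008021 A.
Step 6 — Convert to polar: |I| = 0.008294 A, ∠I = -75.3°.

I = 0.008294∠-75.3° A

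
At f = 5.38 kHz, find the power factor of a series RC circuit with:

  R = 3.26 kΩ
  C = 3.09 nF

Step 1 — Angular frequency: ω = 2π·f = 2π·5380 = 3.38e+04 rad/s.
Step 2 — Component impedances:
  R: Z = R = 3260 Ω
  C: Z = 1/(jωC) = -j/(ω·C) = 0 - j9574 Ω
Step 3 — Series combination: Z_total = R + C = 3260 - j9574 Ω = 1.011e+04∠-71.2° Ω.
Step 4 — Power factor: PF = cos(φ) = Re(Z)/|Z| = 3260/10114 = 0.3223.
Step 5 — Type: Im(Z) = -9574 ⇒ leading (phase φ = -71.2°).

PF = 0.3223 (leading, φ = -71.2°)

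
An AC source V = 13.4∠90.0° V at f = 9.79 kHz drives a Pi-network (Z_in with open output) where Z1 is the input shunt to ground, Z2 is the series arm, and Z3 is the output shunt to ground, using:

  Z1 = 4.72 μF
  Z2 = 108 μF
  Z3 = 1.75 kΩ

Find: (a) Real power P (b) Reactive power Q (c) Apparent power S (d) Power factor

Step 1 — Angular frequency: ω = 2π·f = 2π·9790 = 6.151e+04 rad/s.
Step 2 — Component impedances:
  Z1: Z = 1/(jωC) = -j/(ω·C) = 0 - j3.444 Ω
  Z2: Z = 1/(jωC) = -j/(ω·C) = 0 - j0.1505 Ω
  Z3: Z = R = 1750 Ω
Step 3 — With open output, the series arm Z2 and the output shunt Z3 appear in series to ground: Z2 + Z3 = 1750 - j0.1505 Ω.
Step 4 — Parallel with input shunt Z1: Z_in = Z1 || (Z2 + Z3) = 0.006779 - j3.444 Ω = 3.444∠-89.9° Ω.
Step 5 — Source phasor: V = 13.4∠90.0° V = 0 + j13.4 V.
Step 6 — Current: I = V / Z = -3.891 + j0.007657 A = 3.891∠179.9° A.
Step 7 — Complex power: S = V·I* = 0.1026 - j52.13 VA.
Step 8 — Real power: P = Re(S) = 0.1026 W.
Step 9 — Reactive power: Q = Im(S) = -52.13 VAR.
Step 10 — Apparent power: |S| = 52.13 VA.
Step 11 — Power factor: PF = P/|S| = 0.001968 (leading).

(a) P = 0.1026 W  (b) Q = -52.13 VAR  (c) S = 52.13 VA  (d) PF = 0.001968 (leading)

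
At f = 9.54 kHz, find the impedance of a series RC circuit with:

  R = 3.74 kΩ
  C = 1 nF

Step 1 — Angular frequency: ω = 2π·f = 2π·9540 = 5.994e+04 rad/s.
Step 2 — Component impedances:
  R: Z = R = 3740 Ω
  C: Z = 1/(jωC) = -j/(ω·C) = 0 - j1.668e+04 Ω
Step 3 — Series combination: Z_total = R + C = 3740 - j1.668e+04 Ω = 1.71e+04∠-77.4° Ω.

Z = 3740 - j1.668e+04 Ω = 1.71e+04∠-77.4° Ω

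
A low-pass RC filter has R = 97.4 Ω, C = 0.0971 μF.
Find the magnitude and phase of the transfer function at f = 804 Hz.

Step 1 — Angular frequency: ω = 2π·804 = 5052 rad/s.
Step 2 — Transfer function: H(jω) = 1/(1 + jωRC).
Step 3 — Denominator: 1 + jωRC = 1 + j·5052·97.4·9.71e-08 = 1 + j0.04778.
Step 4 — H = 0.9977 - j0.04767.
Step 5 — Magnitude: |H| = 0.9989 (-0.0 dB); phase: φ = -2.7°.

|H| = 0.9989 (-0.0 dB), φ = -2.7°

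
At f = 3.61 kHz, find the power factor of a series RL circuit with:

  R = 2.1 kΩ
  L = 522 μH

Step 1 — Angular frequency: ω = 2π·f = 2π·3610 = 2.268e+04 rad/s.
Step 2 — Component impedances:
  R: Z = R = 2100 Ω
  L: Z = jωL = j·2.268e+04·0.000522 = 0 + j11.84 Ω
Step 3 — Series combination: Z_total = R + L = 2100 + j11.84 Ω = 2100∠0.3° Ω.
Step 4 — Power factor: PF = cos(φ) = Re(Z)/|Z| = 2100/2100 = 1.
Step 5 — Type: Im(Z) = 11.84 ⇒ lagging (phase φ = 0.3°).

PF = 1 (lagging, φ = 0.3°)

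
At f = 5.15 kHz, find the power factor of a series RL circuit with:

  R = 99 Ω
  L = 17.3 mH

Step 1 — Angular frequency: ω = 2π·f = 2π·5150 = 3.236e+04 rad/s.
Step 2 — Component impedances:
  R: Z = R = 99 Ω
  L: Z = jωL = j·3.236e+04·0.0173 = 0 + j559.8 Ω
Step 3 — Series combination: Z_total = R + L = 99 + j559.8 Ω = 568.5∠80.0° Ω.
Step 4 — Power factor: PF = cos(φ) = Re(Z)/|Z| = 99/568.5 = 0.1741.
Step 5 — Type: Im(Z) = 559.8 ⇒ lagging (phase φ = 80.0°).

PF = 0.1741 (lagging, φ = 80.0°)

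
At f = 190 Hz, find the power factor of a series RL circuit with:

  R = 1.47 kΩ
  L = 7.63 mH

Step 1 — Angular frequency: ω = 2π·f = 2π·190 = 1194 rad/s.
Step 2 — Component impedances:
  R: Z = R = 1470 Ω
  L: Z = jωL = j·1194·0.00763 = 0 + j9.109 Ω
Step 3 — Series combination: Z_total = R + L = 1470 + j9.109 Ω = 1470∠0.4° Ω.
Step 4 — Power factor: PF = cos(φ) = Re(Z)/|Z| = 1470/1470 = 1.
Step 5 — Type: Im(Z) = 9.109 ⇒ lagging (phase φ = 0.4°).

PF = 1 (lagging, φ = 0.4°)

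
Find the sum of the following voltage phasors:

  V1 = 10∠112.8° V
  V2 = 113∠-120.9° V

Step 1 — Convert each phasor to rectangular form:
  V1 = 10·(cos(112.8°) + j·sin(112.8°)) = -3.875 + j9.219 V
  V2 = 113·(cos(-120.9°) + j·sin(-120.9°)) = -58.03 - j96.96 V
Step 2 — Sum components: V_total = -61.91 - j87.74 V.
Step 3 — Convert to polar: |V_total| = 107.4 V, ∠V_total = -125.2°.

V_total = 107.4∠-125.2° V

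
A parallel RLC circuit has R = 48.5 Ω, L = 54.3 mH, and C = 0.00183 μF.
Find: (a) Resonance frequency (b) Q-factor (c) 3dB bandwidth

Step 1 — Resonance: ω₀ = 1/√(LC) = 1/√(0.0543·1.83e-09) = 1.003e+05 rad/s.
Step 2 — f₀ = ω₀/(2π) = 1.597e+04 Hz.
Step 3 — Parallel Q: Q = R/(ω₀L) = 48.5/(1.003e+05·0.0543) = 0.008904.
Step 4 — Bandwidth: Δω = ω₀/Q = 1.127e+07 rad/s; BW = Δω/(2π) = 1.793e+06 Hz.

(a) f₀ = 1.597e+04 Hz  (b) Q = 0.008904  (c) BW = 1.793e+06 Hz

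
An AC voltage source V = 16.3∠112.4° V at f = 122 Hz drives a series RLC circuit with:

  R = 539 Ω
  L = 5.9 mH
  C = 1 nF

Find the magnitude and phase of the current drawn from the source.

Step 1 — Angular frequency: ω = 2π·f = 2π·122 = 766.5 rad/s.
Step 2 — Component impedances:
  R: Z = R = 539 Ω
  L: Z = jωL = j·766.5·0.0059 = 0 + j4.523 Ω
  C: Z = 1/(jωC) = -j/(ω·C) = 0 - j1.305e+06 Ω
Step 3 — Series combination: Z_total = R + L + C = 539 - j1.305e+06 Ω = 1.305e+06∠-90.0° Ω.
Step 4 — Source phasor: V = 16.3∠112.4° V = -6.211 + j15.07 V.
Step 5 — Ohm's law: I = V / Z_total = (-6.211 + j15.07) / (539 - j1.305e+06) = -1.155e-05 - j4.757e-06 A.
Step 6 — Convert to polar: |I| = 1.249e-05 A, ∠I = -157.6°.

I = 1.249e-05∠-157.6° A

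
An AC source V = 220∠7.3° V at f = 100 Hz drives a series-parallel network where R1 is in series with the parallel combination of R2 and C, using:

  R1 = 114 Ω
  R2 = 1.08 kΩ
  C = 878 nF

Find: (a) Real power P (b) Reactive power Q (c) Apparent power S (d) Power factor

Step 1 — Angular frequency: ω = 2π·f = 2π·100 = 628.3 rad/s.
Step 2 — Component impedances:
  R1: Z = R = 114 Ω
  R2: Z = R = 1080 Ω
  C: Z = 1/(jωC) = -j/(ω·C) = 0 - j1813 Ω
Step 3 — Parallel branch: R2 || C = 1/(1/R2 + 1/C) = 797.1 - j474.9 Ω.
Step 4 — Series with R1: Z_total = R1 + (R2 || C) = 911.1 - j474.9 Ω = 1027∠-27.5° Ω.
Step 5 — Source phasor: V = 220∠7.3° V = 218.2 + j27.95 V.
Step 6 — Current: I = V / Z = 0.1758 + j0.1223 A = 0.2141∠34.8° A.
Step 7 — Complex power: S = V·I* = 41.77 - j21.77 VA.
Step 8 — Real power: P = Re(S) = 41.77 W.
Step 9 — Reactive power: Q = Im(S) = -21.77 VAR.
Step 10 — Apparent power: |S| = 47.11 VA.
Step 11 — Power factor: PF = P/|S| = 0.8868 (leading).

(a) P = 41.77 W  (b) Q = -21.77 VAR  (c) S = 47.11 VA  (d) PF = 0.8868 (leading)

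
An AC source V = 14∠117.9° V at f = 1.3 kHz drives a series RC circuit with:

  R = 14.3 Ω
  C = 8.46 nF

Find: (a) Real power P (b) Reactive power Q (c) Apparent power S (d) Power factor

Step 1 — Angular frequency: ω = 2π·f = 2π·1300 = 8168 rad/s.
Step 2 — Component impedances:
  R: Z = R = 14.3 Ω
  C: Z = 1/(jωC) = -j/(ω·C) = 0 - j1.447e+04 Ω
Step 3 — Series combination: Z_total = R + C = 14.3 - j1.447e+04 Ω = 1.447e+04∠-89.9° Ω.
Step 4 — Source phasor: V = 14∠117.9° V = -6.551 + j12.37 V.
Step 5 — Current: I = V / Z = -0.0008554 - j0.0004518 A = 0.0009674∠-152.2° A.
Step 6 — Complex power: S = V·I* = 1.338e-05 - j0.01354 VA.
Step 7 — Real power: P = Re(S) = 1.338e-05 W.
Step 8 — Reactive power: Q = Im(S) = -0.01354 VAR.
Step 9 — Apparent power: |S| = 0.01354 VA.
Step 10 — Power factor: PF = P/|S| = 0.0009882 (leading).

(a) P = 1.338e-05 W  (b) Q = -0.01354 VAR  (c) S = 0.01354 VA  (d) PF = 0.0009882 (leading)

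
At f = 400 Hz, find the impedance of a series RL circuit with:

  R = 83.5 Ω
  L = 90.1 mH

Step 1 — Angular frequency: ω = 2π·f = 2π·400 = 2513 rad/s.
Step 2 — Component impedances:
  R: Z = R = 83.5 Ω
  L: Z = jωL = j·2513·0.0901 = 0 + j226.4 Ω
Step 3 — Series combination: Z_total = R + L = 83.5 + j226.4 Ω = 241.4∠69.8° Ω.

Z = 83.5 + j226.4 Ω = 241.4∠69.8° Ω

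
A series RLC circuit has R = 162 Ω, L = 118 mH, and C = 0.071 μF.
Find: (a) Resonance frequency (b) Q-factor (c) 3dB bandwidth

Step 1 — Resonance condition Im(Z)=0 gives ω₀ = 1/√(LC).
Step 2 — ω₀ = 1/√(0.118·7.1e-08) = 1.093e+04 rad/s.
Step 3 — f₀ = ω₀/(2π) = 1739 Hz.
Step 4 — Series Q: Q = ω₀L/R = 1.093e+04·0.118/162 = 7.958.
Step 5 — 3dB bandwidth: Δω = ω₀/Q = 1373 rad/s; BW = Δω/(2π) = 218.5 Hz.

(a) f₀ = 1739 Hz  (b) Q = 7.958  (c) BW = 218.5 Hz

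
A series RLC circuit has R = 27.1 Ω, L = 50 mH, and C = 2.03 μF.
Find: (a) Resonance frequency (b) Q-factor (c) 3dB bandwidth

Step 1 — Resonance: ω₀ = 1/√(LC) = 1/√(0.05·2.03e-06) = 3139 rad/s.
Step 2 — f₀ = ω₀/(2π) = 499.6 Hz.
Step 3 — Series Q: Q = ω₀L/R = 3139·0.05/27.1 = 5.791.
Step 4 — Bandwidth: Δω = ω₀/Q = 542 rad/s; BW = Δω/(2π) = 86.26 Hz.

(a) f₀ = 499.6 Hz  (b) Q = 5.791  (c) BW = 86.26 Hz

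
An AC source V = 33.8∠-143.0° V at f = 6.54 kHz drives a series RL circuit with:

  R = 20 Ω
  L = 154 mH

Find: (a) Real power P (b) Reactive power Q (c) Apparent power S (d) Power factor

Step 1 — Angular frequency: ω = 2π·f = 2π·6540 = 4.109e+04 rad/s.
Step 2 — Component impedances:
  R: Z = R = 20 Ω
  L: Z = jωL = j·4.109e+04·0.154 = 0 + j6328 Ω
Step 3 — Series combination: Z_total = R + L = 20 + j6328 Ω = 6328∠89.8° Ω.
Step 4 — Source phasor: V = 33.8∠-143.0° V = -26.99 - j20.34 V.
Step 5 — Current: I = V / Z = -0.003228 + j0.004255 A = 0.005341∠127.2° A.
Step 6 — Complex power: S = V·I* = 0.0005706 + j0.1805 VA.
Step 7 — Real power: P = Re(S) = 0.0005706 W.
Step 8 — Reactive power: Q = Im(S) = 0.1805 VAR.
Step 9 — Apparent power: |S| = 0.1805 VA.
Step 10 — Power factor: PF = P/|S| = 0.00316 (lagging).

(a) P = 0.0005706 W  (b) Q = 0.1805 VAR  (c) S = 0.1805 VA  (d) PF = 0.00316 (lagging)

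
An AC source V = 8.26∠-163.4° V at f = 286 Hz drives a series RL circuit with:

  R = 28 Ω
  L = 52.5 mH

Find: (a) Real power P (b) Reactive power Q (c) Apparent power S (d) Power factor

Step 1 — Angular frequency: ω = 2π·f = 2π·286 = 1797 rad/s.
Step 2 — Component impedances:
  R: Z = R = 28 Ω
  L: Z = jωL = j·1797·0.0525 = 0 + j94.34 Ω
Step 3 — Series combination: Z_total = R + L = 28 + j94.34 Ω = 98.41∠73.5° Ω.
Step 4 — Source phasor: V = 8.26∠-163.4° V = -7.916 - j2.36 V.
Step 5 — Current: I = V / Z = -0.04587 + j0.07029 A = 0.08394∠123.1° A.
Step 6 — Complex power: S = V·I* = 0.1973 + j0.6646 VA.
Step 7 — Real power: P = Re(S) = 0.1973 W.
Step 8 — Reactive power: Q = Im(S) = 0.6646 VAR.
Step 9 — Apparent power: |S| = 0.6933 VA.
Step 10 — Power factor: PF = P/|S| = 0.2845 (lagging).

(a) P = 0.1973 W  (b) Q = 0.6646 VAR  (c) S = 0.6933 VA  (d) PF = 0.2845 (lagging)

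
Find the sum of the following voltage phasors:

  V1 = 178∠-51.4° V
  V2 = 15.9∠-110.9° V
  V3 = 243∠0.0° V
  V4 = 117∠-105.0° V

Step 1 — Convert each phasor to rectangular form:
  V1 = 178·(cos(-51.4°) + j·sin(-51.4°)) = 111.1 - j139.1 V
  V2 = 15.9·(cos(-110.9°) + j·sin(-110.9°)) = -5.672 - j14.85 V
  V3 = 243·(cos(0.0°) + j·sin(0.0°)) = 243 V
  V4 = 117·(cos(-105.0°) + j·sin(-105.0°)) = -30.28 - j113 V
Step 2 — Sum components: V_total = 318.1 - j267 V.
Step 3 — Convert to polar: |V_total| = 415.3 V, ∠V_total = -40.0°.

V_total = 415.3∠-40.0° V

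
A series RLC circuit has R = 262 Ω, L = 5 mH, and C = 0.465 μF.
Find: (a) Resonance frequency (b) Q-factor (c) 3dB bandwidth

Step 1 — Resonance: ω₀ = 1/√(LC) = 1/√(0.005·4.65e-07) = 2.074e+04 rad/s.
Step 2 — f₀ = ω₀/(2π) = 3301 Hz.
Step 3 — Series Q: Q = ω₀L/R = 2.074e+04·0.005/262 = 0.3958.
Step 4 — Bandwidth: Δω = ω₀/Q = 5.24e+04 rad/s; BW = Δω/(2π) = 8340 Hz.

(a) f₀ = 3301 Hz  (b) Q = 0.3958  (c) BW = 8340 Hz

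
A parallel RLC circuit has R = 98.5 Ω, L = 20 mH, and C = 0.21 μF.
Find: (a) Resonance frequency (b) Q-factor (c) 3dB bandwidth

Step 1 — Resonance: ω₀ = 1/√(LC) = 1/√(0.02·2.1e-07) = 1.543e+04 rad/s.
Step 2 — f₀ = ω₀/(2π) = 2456 Hz.
Step 3 — Parallel Q: Q = R/(ω₀L) = 98.5/(1.543e+04·0.02) = 0.3192.
Step 4 — Bandwidth: Δω = ω₀/Q = 4.834e+04 rad/s; BW = Δω/(2π) = 7694 Hz.

(a) f₀ = 2456 Hz  (b) Q = 0.3192  (c) BW = 7694 Hz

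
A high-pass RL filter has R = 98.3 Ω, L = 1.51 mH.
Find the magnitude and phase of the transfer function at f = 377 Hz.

Step 1 — Angular frequency: ω = 2π·377 = 2369 rad/s.
Step 2 — Transfer function: H(jω) = jωL/(R + jωL).
Step 3 — Numerator jωL = j·3.577; denominator R + jωL = 98.3 + j3.577.
Step 4 — H = 0.001322 + j0.03634.
Step 5 — Magnitude: |H| = 0.03636 (-28.8 dB); phase: φ = 87.9°.

|H| = 0.03636 (-28.8 dB), φ = 87.9°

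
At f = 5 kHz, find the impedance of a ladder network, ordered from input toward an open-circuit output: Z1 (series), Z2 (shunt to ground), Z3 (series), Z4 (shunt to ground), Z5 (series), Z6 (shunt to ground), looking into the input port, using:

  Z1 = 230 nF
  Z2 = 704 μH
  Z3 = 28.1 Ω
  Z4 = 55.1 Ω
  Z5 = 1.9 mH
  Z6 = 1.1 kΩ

Step 1 — Angular frequency: ω = 2π·f = 2π·5000 = 3.142e+04 rad/s.
Step 2 — Component impedances:
  Z1: Z = 1/(jωC) = -j/(ω·C) = 0 - j138.4 Ω
  Z2: Z = jωL = j·3.142e+04·0.000704 = 0 + j22.12 Ω
  Z3: Z = R = 28.1 Ω
  Z4: Z = R = 55.1 Ω
  Z5: Z = jωL = j·3.142e+04·0.0019 = 0 + j59.69 Ω
  Z6: Z = R = 1100 Ω
Step 3 — Ladder network (open output): work backward from the far end, alternating series and parallel combinations. Z_in = 5.64 - j117.8 Ω = 118∠-87.3° Ω.

Z = 5.64 - j117.8 Ω = 118∠-87.3° Ω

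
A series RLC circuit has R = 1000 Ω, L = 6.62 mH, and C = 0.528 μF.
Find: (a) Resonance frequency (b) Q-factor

Step 1 — Resonance condition Im(Z)=0 gives ω₀ = 1/√(LC).
Step 2 — ω₀ = 1/√(0.00662·5.28e-07) = 1.691e+04 rad/s.
Step 3 — f₀ = ω₀/(2π) = 2692 Hz.
Step 4 — Series Q: Q = ω₀L/R = 1.691e+04·0.00662/1000 = 0.112.

(a) f₀ = 2692 Hz  (b) Q = 0.112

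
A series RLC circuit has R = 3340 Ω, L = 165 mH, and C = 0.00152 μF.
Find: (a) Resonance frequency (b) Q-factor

Step 1 — Resonance condition Im(Z)=0 gives ω₀ = 1/√(LC).
Step 2 — ω₀ = 1/√(0.165·1.52e-09) = 6.314e+04 rad/s.
Step 3 — f₀ = ω₀/(2π) = 1.005e+04 Hz.
Step 4 — Series Q: Q = ω₀L/R = 6.314e+04·0.165/3340 = 3.119.

(a) f₀ = 1.005e+04 Hz  (b) Q = 3.119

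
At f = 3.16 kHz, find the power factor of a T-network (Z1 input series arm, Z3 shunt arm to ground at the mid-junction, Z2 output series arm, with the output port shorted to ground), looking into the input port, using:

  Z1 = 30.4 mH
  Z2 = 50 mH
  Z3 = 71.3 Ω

Step 1 — Angular frequency: ω = 2π·f = 2π·3160 = 1.985e+04 rad/s.
Step 2 — Component impedances:
  Z1: Z = jωL = j·1.985e+04·0.0304 = 0 + j603.6 Ω
  Z2: Z = jωL = j·1.985e+04·0.05 = 0 + j992.7 Ω
  Z3: Z = R = 71.3 Ω
Step 3 — With the output port shorted to ground, the output series arm Z2 runs from the junction to ground; the shunt arm Z3 also runs from the junction to ground. They appear in parallel: Z3 || Z2 = 70.93 + j5.095 Ω.
Step 4 — Series with input arm Z1: Z_in = Z1 + (Z3 || Z2) = 70.93 + j608.7 Ω = 612.8∠83.4° Ω.
Step 5 — Power factor: PF = cos(φ) = Re(Z)/|Z| = 70.934/612.8 = 0.1158.
Step 6 — Type: Im(Z) = 608.7 ⇒ lagging (phase φ = 83.4°).

PF = 0.1158 (lagging, φ = 83.4°)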